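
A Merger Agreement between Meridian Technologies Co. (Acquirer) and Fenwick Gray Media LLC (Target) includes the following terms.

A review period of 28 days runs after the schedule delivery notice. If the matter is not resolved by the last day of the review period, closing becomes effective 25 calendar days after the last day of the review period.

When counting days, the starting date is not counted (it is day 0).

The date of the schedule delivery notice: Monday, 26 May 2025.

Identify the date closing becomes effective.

Adding 28 calendar days to 26 May 2025 gives 23 June 2025, which is the last day of the review period.
The date closing becomes effective: 23 June 2025 + 25 days = 18 July 2025.

18 July 2025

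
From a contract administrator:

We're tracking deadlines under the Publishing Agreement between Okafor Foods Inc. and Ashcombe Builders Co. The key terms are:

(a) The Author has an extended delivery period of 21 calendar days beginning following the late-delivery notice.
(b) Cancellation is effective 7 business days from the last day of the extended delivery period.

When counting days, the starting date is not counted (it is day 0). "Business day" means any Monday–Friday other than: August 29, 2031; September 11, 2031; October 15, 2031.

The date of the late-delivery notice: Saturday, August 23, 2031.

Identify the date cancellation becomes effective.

September 23, 2031

The last day of the extended delivery period: August 23, 2031 + 21 days = September 13, 2031.
The date cancellation becomes effective: 7 business days after Saturday, September 13, 2031, skipping weekends — Sep 15, Sep 16, Sep 17, Sep 18, Sep 19, Sep 22, Sep 23 — lands on Tuesday, September 23, 2031.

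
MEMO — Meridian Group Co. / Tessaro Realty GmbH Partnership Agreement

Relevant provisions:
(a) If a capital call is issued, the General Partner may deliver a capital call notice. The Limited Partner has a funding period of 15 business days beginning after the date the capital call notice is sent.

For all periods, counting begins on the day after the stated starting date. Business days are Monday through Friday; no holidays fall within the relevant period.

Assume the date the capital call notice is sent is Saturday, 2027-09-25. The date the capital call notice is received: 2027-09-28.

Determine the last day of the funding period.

2027-10-15

The last day of the funding period: 15 business days after Saturday, 2027-09-25, skipping weekends — Sep 27, Sep 28, Sep 29, Sep 30, …, Oct 13, Oct 14, Oct 15 — lands on Friday, 2027-10-15.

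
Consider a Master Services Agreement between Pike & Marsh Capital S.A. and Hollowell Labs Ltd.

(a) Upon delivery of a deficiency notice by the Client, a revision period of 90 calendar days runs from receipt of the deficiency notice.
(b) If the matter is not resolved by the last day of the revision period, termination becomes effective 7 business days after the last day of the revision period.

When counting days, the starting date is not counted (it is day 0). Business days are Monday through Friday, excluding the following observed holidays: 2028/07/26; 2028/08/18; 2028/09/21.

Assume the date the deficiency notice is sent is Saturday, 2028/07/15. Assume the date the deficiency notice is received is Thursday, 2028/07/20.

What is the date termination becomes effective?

2028/10/27

Adding 90 calendar days to 2028/07/20 gives 2028/10/18, which is the last day of the revision period.
From Wednesday, 2028/10/18, 7 business days (Oct 19, Oct 20, Oct 23, Oct 24, Oct 25, Oct 26, Oct 27, skipping weekends) brings us to Friday, 2028/10/27, which is the date termination becomes effective.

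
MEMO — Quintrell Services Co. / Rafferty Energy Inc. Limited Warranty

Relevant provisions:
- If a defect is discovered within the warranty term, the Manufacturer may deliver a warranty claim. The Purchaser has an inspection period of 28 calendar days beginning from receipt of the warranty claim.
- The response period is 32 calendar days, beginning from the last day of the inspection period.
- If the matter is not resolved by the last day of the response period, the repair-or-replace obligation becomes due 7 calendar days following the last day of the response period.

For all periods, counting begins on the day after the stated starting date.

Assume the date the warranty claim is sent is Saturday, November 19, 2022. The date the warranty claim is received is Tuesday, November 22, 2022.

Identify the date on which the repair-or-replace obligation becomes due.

January 28, 2023

The last day of the inspection period: 28 calendar days after November 22, 2022 is December 20, 2022.
The last day of the response period: 32 calendar days after December 20, 2022 is January 21, 2023.
The date on which the repair-or-replace obligation becomes due: 7 calendar days after January 21, 2023 is January 28, 2023.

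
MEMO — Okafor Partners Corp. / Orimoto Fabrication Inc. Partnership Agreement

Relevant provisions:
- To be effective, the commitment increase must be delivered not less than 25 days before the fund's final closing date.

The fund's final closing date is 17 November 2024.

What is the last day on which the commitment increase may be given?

23 October 2024

Counting back 25 calendar days from 17 November 2024 gives 23 October 2024.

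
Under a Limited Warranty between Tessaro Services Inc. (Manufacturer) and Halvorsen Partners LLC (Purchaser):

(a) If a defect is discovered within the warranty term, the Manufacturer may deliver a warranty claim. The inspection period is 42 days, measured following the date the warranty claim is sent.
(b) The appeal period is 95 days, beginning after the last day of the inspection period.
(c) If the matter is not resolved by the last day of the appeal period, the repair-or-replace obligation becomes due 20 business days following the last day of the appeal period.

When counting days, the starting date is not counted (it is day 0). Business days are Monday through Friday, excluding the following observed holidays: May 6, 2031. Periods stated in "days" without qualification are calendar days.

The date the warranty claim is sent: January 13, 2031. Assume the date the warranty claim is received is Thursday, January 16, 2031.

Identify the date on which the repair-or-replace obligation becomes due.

The last day of the inspection period: 42 calendar days after January 13, 2031 is February 24, 2031.
The last day of the appeal period: February 24, 2031 + 95 days = May 30, 2031.
From Friday, May 30, 2031, 20 business days (Jun 2, Jun 3, Jun 4, Jun 5, …, Jun 25, Jun 26, Jun 27, skipping weekends) brings us to Friday, June 27, 2031, which is the date on which the repair-or-replace obligation becomes due.

June 27, 2031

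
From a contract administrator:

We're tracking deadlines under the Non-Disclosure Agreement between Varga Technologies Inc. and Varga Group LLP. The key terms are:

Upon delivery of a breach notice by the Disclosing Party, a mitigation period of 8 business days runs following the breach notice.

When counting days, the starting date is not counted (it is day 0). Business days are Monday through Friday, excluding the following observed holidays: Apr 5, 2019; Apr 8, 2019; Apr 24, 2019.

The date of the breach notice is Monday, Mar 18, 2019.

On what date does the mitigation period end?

Mar 28, 2019

The last day of the mitigation period: counting 8 business days from Monday, Mar 18, 2019 (Mar 19, Mar 20, Mar 21, Mar 22, Mar 25, Mar 26, Mar 27, Mar 28, skipping weekends) reaches Thursday, Mar 28, 2019.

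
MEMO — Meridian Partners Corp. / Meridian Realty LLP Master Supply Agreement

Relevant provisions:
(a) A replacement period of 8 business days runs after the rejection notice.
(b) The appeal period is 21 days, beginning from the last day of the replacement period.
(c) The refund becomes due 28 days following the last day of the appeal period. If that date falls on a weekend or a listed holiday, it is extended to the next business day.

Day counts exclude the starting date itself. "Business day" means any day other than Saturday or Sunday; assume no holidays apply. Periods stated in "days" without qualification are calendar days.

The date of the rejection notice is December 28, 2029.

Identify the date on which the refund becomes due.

From Friday, December 28, 2029, 8 business days (Dec 31, Jan 1, Jan 2, Jan 3, Jan 4, Jan 7, Jan 8, Jan 9, skipping weekends) brings us to Wednesday, January 9, 2030, which is the last day of the replacement period.
Adding 21 calendar days to January 9, 2030 gives January 30, 2030, which is the last day of the appeal period.
Adding 28 calendar days to January 30, 2030 gives February 27, 2030, which is the date on which the refund becomes due. February 27, 2030 is a Wednesday, so no roll-forward applies.

February 27, 2030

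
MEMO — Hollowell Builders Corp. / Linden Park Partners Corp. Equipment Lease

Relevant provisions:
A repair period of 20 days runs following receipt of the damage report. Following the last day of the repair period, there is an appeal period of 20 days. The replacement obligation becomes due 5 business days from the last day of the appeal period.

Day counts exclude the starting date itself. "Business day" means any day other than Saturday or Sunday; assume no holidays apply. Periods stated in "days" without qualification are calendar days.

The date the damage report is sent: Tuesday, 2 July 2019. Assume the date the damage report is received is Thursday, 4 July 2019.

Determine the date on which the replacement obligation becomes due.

20 August 2019

The last day of the repair period: 20 calendar days after 4 July 2019 is 24 July 2019.
Adding 20 calendar days to 24 July 2019 gives 13 August 2019, which is the last day of the appeal period.
The date on which the replacement obligation becomes due: 5 business days after Tuesday, 13 August 2019, skipping weekends — Aug 14, Aug 15, Aug 16, Aug 19, Aug 20 — lands on Tuesday, 20 August 2019.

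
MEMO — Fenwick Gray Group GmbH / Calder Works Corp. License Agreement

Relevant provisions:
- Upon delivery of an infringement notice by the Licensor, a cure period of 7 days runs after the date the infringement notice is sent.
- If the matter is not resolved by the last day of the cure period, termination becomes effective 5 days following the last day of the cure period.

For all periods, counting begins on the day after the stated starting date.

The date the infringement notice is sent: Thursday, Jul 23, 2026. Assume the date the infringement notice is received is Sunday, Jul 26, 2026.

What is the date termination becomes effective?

Aug 4, 2026

The last day of the cure period: Jul 23, 2026 + 7 days = Jul 30, 2026.
Adding 5 calendar days to Jul 30, 2026 gives Aug 4, 2026, which is the date termination becomes effective.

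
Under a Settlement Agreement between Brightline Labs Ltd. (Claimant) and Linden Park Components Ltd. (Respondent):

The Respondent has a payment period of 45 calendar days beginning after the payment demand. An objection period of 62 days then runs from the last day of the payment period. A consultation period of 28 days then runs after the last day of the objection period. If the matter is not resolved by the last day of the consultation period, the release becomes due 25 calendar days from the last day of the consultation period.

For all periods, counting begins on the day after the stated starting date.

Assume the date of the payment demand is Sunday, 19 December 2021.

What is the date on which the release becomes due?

Adding 45 calendar days to 19 December 2021 gives 2 February 2022, which is the last day of the payment period.
The last day of the objection period: 2 February 2022 + 62 days = 5 April 2022.
Adding 28 calendar days to 5 April 2022 gives 3 May 2022, which is the last day of the consultation period.
The date on which the release becomes due: 3 May 2022 + 25 days = 28 May 2022.

28 May 2022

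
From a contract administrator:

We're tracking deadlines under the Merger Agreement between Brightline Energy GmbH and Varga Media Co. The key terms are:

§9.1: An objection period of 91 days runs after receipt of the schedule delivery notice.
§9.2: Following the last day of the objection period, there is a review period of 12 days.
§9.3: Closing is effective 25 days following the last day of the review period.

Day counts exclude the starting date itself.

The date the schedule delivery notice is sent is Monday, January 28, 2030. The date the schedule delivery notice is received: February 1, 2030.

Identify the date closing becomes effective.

June 9, 2030

The last day of the objection period: February 1, 2030 + 91 days = May 3, 2030.
The last day of the review period: 12 calendar days after May 3, 2030 is May 15, 2030.
The date closing becomes effective: 25 calendar days after May 15, 2030 is June 9, 2030.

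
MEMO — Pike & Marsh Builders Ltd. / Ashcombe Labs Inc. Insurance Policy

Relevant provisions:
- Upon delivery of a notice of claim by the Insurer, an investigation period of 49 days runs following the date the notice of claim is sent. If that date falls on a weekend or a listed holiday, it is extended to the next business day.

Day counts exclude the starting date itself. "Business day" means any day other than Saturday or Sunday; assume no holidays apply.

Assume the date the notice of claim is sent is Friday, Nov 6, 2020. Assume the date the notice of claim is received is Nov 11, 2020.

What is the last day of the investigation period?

Adding 49 calendar days to Nov 6, 2020 gives Dec 25, 2020, which is the last day of the investigation period. Dec 25, 2020 is a Friday, so no roll-forward applies.

Dec 25, 2020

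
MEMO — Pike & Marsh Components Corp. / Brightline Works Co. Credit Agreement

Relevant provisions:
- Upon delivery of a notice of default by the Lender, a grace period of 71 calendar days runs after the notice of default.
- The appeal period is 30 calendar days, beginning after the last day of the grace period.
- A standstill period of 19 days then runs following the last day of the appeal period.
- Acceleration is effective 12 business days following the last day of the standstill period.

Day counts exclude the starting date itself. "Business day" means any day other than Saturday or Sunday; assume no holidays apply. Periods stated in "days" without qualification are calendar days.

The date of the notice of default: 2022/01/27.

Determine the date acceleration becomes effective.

2022/06/14

The last day of the grace period: 2022/01/27 + 71 days = 2022/04/08.
The last day of the appeal period: 2022/04/08 + 30 days = 2022/05/08.
Adding 19 calendar days to 2022/05/08 gives 2022/05/27, which is the last day of the standstill period.
The date acceleration becomes effective: 12 business days after Friday, 2022/05/27, skipping weekends — May 30, May 31, Jun 1, Jun 2, …, Jun 10, Jun 13, Jun 14 — lands on Tuesday, 2022/06/14.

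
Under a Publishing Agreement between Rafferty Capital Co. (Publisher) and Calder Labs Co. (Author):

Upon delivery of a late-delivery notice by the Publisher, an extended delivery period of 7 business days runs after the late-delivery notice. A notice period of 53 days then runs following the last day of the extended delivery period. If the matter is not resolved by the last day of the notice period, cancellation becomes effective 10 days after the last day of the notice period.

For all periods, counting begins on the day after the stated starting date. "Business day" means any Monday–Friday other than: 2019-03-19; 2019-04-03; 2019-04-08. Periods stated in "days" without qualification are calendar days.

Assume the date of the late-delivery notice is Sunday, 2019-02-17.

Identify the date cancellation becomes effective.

2019-04-30

From Sunday, 2019-02-17, 7 business days (Feb 18, Feb 19, Feb 20, Feb 21, Feb 22, Feb 25, Feb 26, skipping weekends) brings us to Tuesday, 2019-02-26, which is the last day of the extended delivery period.
Adding 53 calendar days to 2019-02-26 gives 2019-04-20, which is the last day of the notice period.
The date cancellation becomes effective: 2019-04-20 + 10 days = 2019-04-30.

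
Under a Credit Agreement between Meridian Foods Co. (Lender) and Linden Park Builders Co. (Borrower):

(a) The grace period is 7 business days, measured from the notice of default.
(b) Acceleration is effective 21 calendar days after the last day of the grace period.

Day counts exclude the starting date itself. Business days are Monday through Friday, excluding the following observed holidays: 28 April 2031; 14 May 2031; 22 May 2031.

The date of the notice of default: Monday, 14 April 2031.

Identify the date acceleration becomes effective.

The last day of the grace period: 7 business days after Monday, 14 April 2031, skipping weekends — Apr 15, Apr 16, Apr 17, Apr 18, Apr 21, Apr 22, Apr 23 — lands on Wednesday, 23 April 2031.
The date acceleration becomes effective: 21 calendar days after 23 April 2031 is 14 May 2031.

14 May 2031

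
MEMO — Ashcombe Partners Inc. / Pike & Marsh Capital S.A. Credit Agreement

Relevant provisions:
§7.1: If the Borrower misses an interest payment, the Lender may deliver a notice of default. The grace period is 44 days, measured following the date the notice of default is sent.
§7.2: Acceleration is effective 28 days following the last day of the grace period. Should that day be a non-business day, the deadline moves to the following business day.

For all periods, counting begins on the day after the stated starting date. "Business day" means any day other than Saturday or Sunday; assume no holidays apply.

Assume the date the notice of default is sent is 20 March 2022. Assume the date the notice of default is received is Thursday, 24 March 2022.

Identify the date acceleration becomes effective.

31 May 2022

Adding 44 calendar days to 20 March 2022 gives 3 May 2022, which is the last day of the grace period.
Adding 28 calendar days to 3 May 2022 gives 31 May 2022, which is the date acceleration becomes effective. 31 May 2022 is a Tuesday, so no roll-forward applies.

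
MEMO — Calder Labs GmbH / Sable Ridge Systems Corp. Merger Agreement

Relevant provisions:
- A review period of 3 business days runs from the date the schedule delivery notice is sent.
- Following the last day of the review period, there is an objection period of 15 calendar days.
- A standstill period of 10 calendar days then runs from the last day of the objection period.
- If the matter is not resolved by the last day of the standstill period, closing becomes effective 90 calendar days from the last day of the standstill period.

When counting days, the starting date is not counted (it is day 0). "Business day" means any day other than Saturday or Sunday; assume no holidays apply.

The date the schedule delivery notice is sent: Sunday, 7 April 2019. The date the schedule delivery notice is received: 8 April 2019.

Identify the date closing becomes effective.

3 August 2019

The last day of the review period: 3 business days after Sunday, 7 April 2019, skipping weekends — Apr 8, Apr 9, Apr 10 — lands on Wednesday, 10 April 2019.
The last day of the objection period: 15 calendar days after 10 April 2019 is 25 April 2019.
Adding 10 calendar days to 25 April 2019 gives 5 May 2019, which is the last day of the standstill period.
The date closing becomes effective: 90 calendar days after 5 May 2019 is 3 August 2019.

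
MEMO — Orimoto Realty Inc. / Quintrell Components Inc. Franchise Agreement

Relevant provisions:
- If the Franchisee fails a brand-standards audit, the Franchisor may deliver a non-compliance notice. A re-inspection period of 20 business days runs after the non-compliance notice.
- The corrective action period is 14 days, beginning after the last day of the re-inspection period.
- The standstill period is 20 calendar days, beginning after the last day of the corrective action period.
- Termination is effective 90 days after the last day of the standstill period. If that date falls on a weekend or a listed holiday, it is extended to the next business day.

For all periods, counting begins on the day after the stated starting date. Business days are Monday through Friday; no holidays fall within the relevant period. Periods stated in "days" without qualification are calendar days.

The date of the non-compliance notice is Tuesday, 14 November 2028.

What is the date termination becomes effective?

16 April 2029

The last day of the re-inspection period: counting 20 business days from Tuesday, 14 November 2028 (Nov 15, Nov 16, Nov 17, Nov 20, …, Dec 8, Dec 11, Dec 12, skipping weekends) reaches Tuesday, 12 December 2028.
The last day of the corrective action period: 14 calendar days after 12 December 2028 is 26 December 2028.
The last day of the standstill period: 20 calendar days after 26 December 2028 is 15 January 2029.
Adding 90 calendar days to 15 January 2029 gives 15 April 2029, which is the date termination becomes effective. That falls on a Sunday, so it rolls to the next business day, Monday, 16 April 2029.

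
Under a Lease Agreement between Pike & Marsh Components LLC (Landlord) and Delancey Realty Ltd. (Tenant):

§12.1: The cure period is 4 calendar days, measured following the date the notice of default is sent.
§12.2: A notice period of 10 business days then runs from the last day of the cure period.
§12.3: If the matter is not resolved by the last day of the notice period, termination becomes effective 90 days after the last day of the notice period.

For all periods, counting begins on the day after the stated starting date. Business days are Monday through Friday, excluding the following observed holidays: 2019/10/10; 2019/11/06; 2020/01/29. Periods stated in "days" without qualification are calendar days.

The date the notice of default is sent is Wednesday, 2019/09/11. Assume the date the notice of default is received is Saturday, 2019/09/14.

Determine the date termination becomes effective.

The last day of the cure period: 4 calendar days after 2019/09/11 is 2019/09/15.
From Sunday, 2019/09/15, 10 business days (Sep 16, Sep 17, Sep 18, Sep 19, Sep 20, Sep 23, Sep 24, Sep 25, Sep 26, Sep 27, skipping weekends) brings us to Friday, 2019/09/27, which is the last day of the notice period.
Adding 90 calendar days to 2019/09/27 gives 2019/12/26, which is the date termination becomes effective.

2019/12/26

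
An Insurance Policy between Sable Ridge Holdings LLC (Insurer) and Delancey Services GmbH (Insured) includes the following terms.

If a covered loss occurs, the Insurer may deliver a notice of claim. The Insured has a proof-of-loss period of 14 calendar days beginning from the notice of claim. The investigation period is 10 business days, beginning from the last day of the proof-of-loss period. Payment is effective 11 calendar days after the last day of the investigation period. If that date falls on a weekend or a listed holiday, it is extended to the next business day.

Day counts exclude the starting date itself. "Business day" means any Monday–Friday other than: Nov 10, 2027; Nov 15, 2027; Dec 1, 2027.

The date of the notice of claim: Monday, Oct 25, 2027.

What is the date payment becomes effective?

The last day of the proof-of-loss period: Oct 25, 2027 + 14 days = Nov 8, 2027.
The last day of the investigation period: counting 10 business days from Monday, Nov 8, 2027 (Nov 9, Nov 11, Nov 12, Nov 16, Nov 17, Nov 18, Nov 19, Nov 22, Nov 23, Nov 24, skipping weekends and the listed holidays on Nov 10, Nov 15) reaches Wednesday, Nov 24, 2027.
The date payment becomes effective: 11 calendar days after Nov 24, 2027 is Dec 5, 2027. That falls on a Sunday, so it rolls to the next business day, Monday, Dec 6, 2027.

Dec 6, 2027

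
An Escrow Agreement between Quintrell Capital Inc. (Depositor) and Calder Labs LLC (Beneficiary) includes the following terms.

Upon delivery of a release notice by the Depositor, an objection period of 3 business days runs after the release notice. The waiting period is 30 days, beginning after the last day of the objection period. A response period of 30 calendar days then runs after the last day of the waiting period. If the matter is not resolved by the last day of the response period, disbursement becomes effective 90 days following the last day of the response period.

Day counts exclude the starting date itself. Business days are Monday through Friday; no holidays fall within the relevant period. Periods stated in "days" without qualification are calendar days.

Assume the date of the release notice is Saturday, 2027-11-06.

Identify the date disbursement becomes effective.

The last day of the objection period: 3 business days after Saturday, 2027-11-06, skipping weekends — Nov 8, Nov 9, Nov 10 — lands on Wednesday, 2027-11-10.
The last day of the waiting period: 30 calendar days after 2027-11-10 is 2027-12-10.
The last day of the response period: 2027-12-10 + 30 days = 2028-01-09.
Adding 90 calendar days to 2028-01-09 gives 2028-04-08, which is the date disbursement becomes effective.

2028-04-08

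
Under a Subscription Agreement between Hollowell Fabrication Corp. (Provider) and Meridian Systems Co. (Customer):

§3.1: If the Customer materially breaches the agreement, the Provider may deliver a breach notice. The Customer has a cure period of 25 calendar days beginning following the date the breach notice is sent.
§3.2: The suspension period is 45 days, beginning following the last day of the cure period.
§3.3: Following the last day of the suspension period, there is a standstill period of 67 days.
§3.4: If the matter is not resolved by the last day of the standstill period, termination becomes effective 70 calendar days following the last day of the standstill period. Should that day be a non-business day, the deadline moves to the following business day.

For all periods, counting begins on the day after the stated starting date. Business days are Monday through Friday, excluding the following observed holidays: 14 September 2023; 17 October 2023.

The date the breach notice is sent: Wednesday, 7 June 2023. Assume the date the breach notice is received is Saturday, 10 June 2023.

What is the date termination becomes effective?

1 January 2024

The last day of the cure period: 7 June 2023 + 25 days = 2 July 2023.
The last day of the suspension period: 2 July 2023 + 45 days = 16 August 2023.
The last day of the standstill period: 16 August 2023 + 67 days = 22 October 2023.
Adding 70 calendar days to 22 October 2023 gives 31 December 2023, which is the date termination becomes effective. That falls on a Sunday, so it rolls to the next business day, Monday, 1 January 2024.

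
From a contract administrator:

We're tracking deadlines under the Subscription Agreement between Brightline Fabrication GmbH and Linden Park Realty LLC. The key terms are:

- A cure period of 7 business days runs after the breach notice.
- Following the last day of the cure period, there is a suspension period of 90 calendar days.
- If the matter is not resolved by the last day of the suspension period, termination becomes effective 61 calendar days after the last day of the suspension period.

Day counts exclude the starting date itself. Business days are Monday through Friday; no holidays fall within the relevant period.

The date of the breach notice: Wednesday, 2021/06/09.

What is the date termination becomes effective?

The last day of the cure period: counting 7 business days from Wednesday, 2021/06/09 (Jun 10, Jun 11, Jun 14, Jun 15, Jun 16, Jun 17, Jun 18, skipping weekends) reaches Friday, 2021/06/18.
Adding 90 calendar days to 2021/06/18 gives 2021/09/16, which is the last day of the suspension period.
The date termination becomes effective: 2021/09/16 + 61 days = 2021/11/16.

2021/11/16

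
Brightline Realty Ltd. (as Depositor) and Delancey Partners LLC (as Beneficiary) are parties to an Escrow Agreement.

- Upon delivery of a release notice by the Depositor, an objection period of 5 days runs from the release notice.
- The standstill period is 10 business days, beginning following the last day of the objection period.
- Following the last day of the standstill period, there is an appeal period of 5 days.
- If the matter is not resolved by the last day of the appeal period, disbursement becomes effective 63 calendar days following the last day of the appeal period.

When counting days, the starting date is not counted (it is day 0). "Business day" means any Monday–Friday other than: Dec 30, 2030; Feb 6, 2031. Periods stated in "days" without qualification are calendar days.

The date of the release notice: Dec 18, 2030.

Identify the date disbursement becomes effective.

Mar 16, 2031

The last day of the objection period: Dec 18, 2030 + 5 days = Dec 23, 2030.
From Monday, Dec 23, 2030, 10 business days (Dec 24, Dec 25, Dec 26, Dec 27, Dec 31, Jan 1, Jan 2, Jan 3, Jan 6, Jan 7, skipping weekends and the listed holiday on Dec 30) brings us to Tuesday, Jan 7, 2031, which is the last day of the standstill period.
The last day of the appeal period: Jan 7, 2031 + 5 days = Jan 12, 2031.
Adding 63 calendar days to Jan 12, 2031 gives Mar 16, 2031, which is the date disbursement becomes effective.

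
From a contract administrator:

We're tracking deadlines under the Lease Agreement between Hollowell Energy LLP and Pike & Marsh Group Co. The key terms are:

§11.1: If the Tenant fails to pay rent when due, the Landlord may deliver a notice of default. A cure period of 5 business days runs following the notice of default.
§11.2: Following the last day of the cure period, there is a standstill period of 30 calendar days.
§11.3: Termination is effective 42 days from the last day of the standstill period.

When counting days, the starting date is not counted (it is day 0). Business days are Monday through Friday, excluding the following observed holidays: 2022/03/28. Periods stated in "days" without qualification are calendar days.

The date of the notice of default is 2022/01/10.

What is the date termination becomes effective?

2022/03/30

The last day of the cure period: counting 5 business days from Monday, 2022/01/10 (Jan 11, Jan 12, Jan 13, Jan 14, Jan 17, skipping weekends) reaches Monday, 2022/01/17.
Adding 30 calendar days to 2022/01/17 gives 2022/02/16, which is the last day of the standstill period.
Adding 42 calendar days to 2022/02/16 gives 2022/03/30, which is the date termination becomes effective.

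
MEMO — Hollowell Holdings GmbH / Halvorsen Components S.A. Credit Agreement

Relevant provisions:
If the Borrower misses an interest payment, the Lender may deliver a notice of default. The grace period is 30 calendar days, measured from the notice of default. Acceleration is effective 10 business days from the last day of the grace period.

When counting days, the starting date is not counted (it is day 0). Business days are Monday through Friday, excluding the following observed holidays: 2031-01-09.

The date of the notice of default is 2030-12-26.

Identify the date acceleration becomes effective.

2031-02-07

Adding 30 calendar days to 2030-12-26 gives 2031-01-25, which is the last day of the grace period.
The date acceleration becomes effective: 10 business days after Saturday, 2031-01-25, skipping weekends — Jan 27, Jan 28, Jan 29, Jan 30, Jan 31, Feb 3, Feb 4, Feb 5, Feb 6, Feb 7 — lands on Friday, 2031-02-07.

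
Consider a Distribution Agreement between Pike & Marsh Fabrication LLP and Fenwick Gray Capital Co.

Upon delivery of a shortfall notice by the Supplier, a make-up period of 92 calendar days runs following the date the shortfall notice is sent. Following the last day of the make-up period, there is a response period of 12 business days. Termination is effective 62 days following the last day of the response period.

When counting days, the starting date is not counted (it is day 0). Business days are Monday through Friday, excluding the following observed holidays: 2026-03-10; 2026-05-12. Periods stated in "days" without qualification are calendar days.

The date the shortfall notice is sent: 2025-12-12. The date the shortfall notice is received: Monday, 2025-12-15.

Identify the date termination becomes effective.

2026-06-01

The last day of the make-up period: 2025-12-12 + 92 days = 2026-03-14.
The last day of the response period: counting 12 business days from Saturday, 2026-03-14 (Mar 16, Mar 17, Mar 18, Mar 19, …, Mar 27, Mar 30, Mar 31, skipping weekends) reaches Tuesday, 2026-03-31.
The date termination becomes effective: 62 calendar days after 2026-03-31 is 2026-06-01.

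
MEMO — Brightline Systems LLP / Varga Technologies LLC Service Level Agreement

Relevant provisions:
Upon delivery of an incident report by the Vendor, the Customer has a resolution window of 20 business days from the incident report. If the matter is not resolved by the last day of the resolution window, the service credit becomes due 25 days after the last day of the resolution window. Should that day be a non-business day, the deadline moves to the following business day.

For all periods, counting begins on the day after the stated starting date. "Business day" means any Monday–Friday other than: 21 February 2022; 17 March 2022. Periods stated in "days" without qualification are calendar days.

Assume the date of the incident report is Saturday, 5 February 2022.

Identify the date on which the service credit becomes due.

1 April 2022

The last day of the resolution window: counting 20 business days from Saturday, 5 February 2022 (Feb 7, Feb 8, Feb 9, Feb 10, …, Mar 3, Mar 4, Mar 7, skipping weekends and the listed holiday on Feb 21) reaches Monday, 7 March 2022.
Adding 25 calendar days to 7 March 2022 gives 1 April 2022, which is the date on which the service credit becomes due. 1 April 2022 is a Friday and is not a listed holiday, so no roll-forward applies.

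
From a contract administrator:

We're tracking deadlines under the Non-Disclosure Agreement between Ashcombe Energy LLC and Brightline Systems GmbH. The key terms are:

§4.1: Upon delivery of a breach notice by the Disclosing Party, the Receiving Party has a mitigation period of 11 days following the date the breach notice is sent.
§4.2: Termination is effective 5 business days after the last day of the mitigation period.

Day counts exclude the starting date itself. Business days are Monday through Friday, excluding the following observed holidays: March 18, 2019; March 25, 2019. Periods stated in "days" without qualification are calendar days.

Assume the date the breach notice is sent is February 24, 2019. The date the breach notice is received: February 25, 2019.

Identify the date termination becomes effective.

March 14, 2019

The last day of the mitigation period: 11 calendar days after February 24, 2019 is March 7, 2019.
The date termination becomes effective: counting 5 business days from Thursday, March 7, 2019 (Mar 8, Mar 11, Mar 12, Mar 13, Mar 14, skipping weekends) reaches Thursday, March 14, 2019.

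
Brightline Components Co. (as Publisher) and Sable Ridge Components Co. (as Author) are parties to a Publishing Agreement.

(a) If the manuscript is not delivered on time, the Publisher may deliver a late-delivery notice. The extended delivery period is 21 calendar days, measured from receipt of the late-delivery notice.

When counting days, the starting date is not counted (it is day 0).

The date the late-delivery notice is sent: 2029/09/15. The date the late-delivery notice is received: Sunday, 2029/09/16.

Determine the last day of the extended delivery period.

2029/10/07

The last day of the extended delivery period: 2029/09/16 + 21 days = 2029/10/07.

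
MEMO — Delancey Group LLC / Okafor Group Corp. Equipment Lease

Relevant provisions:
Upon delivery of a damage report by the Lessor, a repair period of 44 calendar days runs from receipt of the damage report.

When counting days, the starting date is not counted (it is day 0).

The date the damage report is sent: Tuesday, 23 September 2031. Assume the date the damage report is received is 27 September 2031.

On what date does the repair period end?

10 November 2031

The last day of the repair period: 27 September 2031 + 44 days = 10 November 2031.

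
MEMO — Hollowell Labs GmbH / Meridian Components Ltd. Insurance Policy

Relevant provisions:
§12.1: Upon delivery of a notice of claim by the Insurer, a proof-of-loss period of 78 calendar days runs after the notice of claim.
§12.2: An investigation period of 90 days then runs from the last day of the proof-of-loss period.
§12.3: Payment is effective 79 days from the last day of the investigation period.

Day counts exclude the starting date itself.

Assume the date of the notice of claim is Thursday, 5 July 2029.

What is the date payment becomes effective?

The last day of the proof-of-loss period: 78 calendar days after 5 July 2029 is 21 September 2029.
The last day of the investigation period: 21 September 2029 + 90 days = 20 December 2029.
The date payment becomes effective: 20 December 2029 + 79 days = 9 March 2030.

9 March 2030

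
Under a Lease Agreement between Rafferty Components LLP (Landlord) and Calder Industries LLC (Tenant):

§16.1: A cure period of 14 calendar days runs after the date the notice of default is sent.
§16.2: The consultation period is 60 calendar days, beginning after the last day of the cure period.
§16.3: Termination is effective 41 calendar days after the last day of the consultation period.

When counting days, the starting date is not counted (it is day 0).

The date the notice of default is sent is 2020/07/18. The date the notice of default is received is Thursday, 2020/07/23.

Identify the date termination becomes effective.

Adding 14 calendar days to 2020/07/18 gives 2020/08/01, which is the last day of the cure period.
The last day of the consultation period: 2020/08/01 + 60 days = 2020/09/30.
The date termination becomes effective: 2020/09/30 + 41 days = 2020/11/10.

2020/11/10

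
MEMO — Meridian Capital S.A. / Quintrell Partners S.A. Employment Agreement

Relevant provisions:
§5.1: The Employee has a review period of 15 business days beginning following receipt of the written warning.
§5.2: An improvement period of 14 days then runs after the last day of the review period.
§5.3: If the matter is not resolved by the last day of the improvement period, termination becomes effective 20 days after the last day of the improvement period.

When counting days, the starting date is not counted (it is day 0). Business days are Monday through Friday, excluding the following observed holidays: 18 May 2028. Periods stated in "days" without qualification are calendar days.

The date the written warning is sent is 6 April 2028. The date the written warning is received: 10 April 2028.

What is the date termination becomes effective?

4 June 2028

The last day of the review period: counting 15 business days from Monday, 10 April 2028 (Apr 11, Apr 12, Apr 13, Apr 14, …, Apr 27, Apr 28, May 1, skipping weekends) reaches Monday, 1 May 2028.
The last day of the improvement period: 14 calendar days after 1 May 2028 is 15 May 2028.
Adding 20 calendar days to 15 May 2028 gives 4 June 2028, which is the date termination becomes effective.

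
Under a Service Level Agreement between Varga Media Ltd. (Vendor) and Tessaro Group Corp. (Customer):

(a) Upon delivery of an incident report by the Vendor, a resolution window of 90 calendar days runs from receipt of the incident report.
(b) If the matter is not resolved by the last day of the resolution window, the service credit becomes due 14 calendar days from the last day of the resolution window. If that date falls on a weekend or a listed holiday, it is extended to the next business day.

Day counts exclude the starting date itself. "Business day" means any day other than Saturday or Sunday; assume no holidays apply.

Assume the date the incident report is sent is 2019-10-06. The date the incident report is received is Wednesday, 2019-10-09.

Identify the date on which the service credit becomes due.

2020-01-21

The last day of the resolution window: 2019-10-09 + 90 days = 2020-01-07.
Adding 14 calendar days to 2020-01-07 gives 2020-01-21, which is the date on which the service credit becomes due. 2020-01-21 is a Tuesday, so no roll-forward applies.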